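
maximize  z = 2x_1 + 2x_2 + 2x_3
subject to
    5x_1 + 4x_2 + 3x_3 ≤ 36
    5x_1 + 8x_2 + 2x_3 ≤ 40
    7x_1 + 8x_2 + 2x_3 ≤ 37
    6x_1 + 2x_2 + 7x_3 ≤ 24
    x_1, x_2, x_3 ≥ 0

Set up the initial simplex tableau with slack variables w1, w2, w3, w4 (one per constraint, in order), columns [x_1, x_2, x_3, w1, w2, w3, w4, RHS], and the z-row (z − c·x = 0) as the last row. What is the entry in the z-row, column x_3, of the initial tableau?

-2

The z-row carries the negated objective coefficients: the x_3 entry is -2.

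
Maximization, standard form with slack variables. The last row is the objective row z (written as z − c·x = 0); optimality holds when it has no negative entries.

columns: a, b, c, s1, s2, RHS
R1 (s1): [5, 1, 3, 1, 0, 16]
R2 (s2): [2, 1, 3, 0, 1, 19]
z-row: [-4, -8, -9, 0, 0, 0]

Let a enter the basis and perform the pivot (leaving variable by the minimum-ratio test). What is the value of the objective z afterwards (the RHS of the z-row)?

Ratio test on column a — row 1: 16/5 = 16/5; row 2: 19/2 = 19/2. Minimum is 16/5 at row 1 (s1 leaves); pivot element 5.
Pivot on row 1; the z-row RHS becomes 0 − (-4)·(16/5) = 64/5.

64/5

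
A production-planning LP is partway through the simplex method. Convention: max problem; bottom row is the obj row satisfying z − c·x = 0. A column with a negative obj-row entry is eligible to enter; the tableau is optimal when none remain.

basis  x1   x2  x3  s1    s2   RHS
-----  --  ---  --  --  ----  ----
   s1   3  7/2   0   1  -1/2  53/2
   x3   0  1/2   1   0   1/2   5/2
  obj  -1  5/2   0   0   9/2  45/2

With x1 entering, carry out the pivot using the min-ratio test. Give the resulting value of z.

94/3

Ratio test on column x1 — row 1: (53/2)/3 = 53/6; row 2: entry 0 ≤ 0. Minimum is 53/6 at row 1 (s1 leaves); pivot element 3.
Pivot on row 1; the obj-row RHS becomes 45/2 − (-1)·(53/6) = 94/3.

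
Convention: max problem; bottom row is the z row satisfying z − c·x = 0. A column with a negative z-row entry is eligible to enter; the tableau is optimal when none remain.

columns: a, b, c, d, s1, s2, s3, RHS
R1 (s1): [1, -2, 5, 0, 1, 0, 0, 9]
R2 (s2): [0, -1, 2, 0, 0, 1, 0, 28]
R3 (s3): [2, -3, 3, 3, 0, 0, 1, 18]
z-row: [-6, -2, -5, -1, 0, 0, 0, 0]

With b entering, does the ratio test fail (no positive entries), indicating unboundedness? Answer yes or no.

yes

Every constraint-row entry in column b is ≤ 0, so increasing b is unbounded.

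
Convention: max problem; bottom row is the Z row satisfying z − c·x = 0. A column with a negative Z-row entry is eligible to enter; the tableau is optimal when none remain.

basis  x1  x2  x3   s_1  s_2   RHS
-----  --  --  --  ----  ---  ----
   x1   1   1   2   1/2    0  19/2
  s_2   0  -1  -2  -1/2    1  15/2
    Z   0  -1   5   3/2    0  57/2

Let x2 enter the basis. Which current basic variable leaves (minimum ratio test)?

x1

Column x2 entries and ratios — x1: (19/2)/1 = 19/2; s_2: -1 ≤ 0, skip.
Smallest ratio is 19/2 in the row of x1, so x1 leaves.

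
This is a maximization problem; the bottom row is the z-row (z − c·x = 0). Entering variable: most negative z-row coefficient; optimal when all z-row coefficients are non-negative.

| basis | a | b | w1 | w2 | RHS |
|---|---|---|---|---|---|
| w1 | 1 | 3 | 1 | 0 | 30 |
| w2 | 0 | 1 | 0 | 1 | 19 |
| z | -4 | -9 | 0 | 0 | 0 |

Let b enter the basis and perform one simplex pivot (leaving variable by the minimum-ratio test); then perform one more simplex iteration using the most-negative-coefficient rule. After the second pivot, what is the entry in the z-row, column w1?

4

Ratio test on column b — row 1: 30/3 = 10; row 2: 19/1 = 19. Minimum is 10 at row 1 (w1 leaves); pivot element 3.
Divide row 1 by 3; eliminate column b from the other rows.
Second iteration: most negative z-row entry is -1 in column a, so a enters.
Ratio test on column a — row 1: 10/(1/3) = 30; row 2: entry -1/3 ≤ 0. Minimum is 30 at row 1 (b leaves); pivot element 1/3.
Divide row 1 by 1/3; eliminate column a from the other rows.
After both pivots, the entry at the z-row, column w1 is 4.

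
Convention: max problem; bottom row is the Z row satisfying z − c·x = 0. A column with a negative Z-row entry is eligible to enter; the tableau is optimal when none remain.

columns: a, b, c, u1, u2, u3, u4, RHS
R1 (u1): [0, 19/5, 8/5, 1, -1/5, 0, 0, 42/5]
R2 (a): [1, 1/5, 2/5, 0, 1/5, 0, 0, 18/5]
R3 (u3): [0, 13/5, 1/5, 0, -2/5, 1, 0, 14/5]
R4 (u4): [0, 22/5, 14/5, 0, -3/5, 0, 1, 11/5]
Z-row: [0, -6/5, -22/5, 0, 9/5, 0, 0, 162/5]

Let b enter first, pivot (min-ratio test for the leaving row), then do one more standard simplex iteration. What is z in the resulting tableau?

Ratio test on column b — row 1: (42/5)/(19/5) = 42/19; row 2: (18/5)/(1/5) = 18; row 3: (14/5)/(13/5) = 14/13; row 4: (11/5)/(22/5) = 1/2. Minimum is 1/2 at row 4 (u4 leaves); pivot element 22/5.
Pivot on row 4; the Z-row RHS becomes 162/5 − (-6/5)·(1/2) = 33.
Next entering variable (most negative Z-row entry -40/11): c.
Ratio test on column c — row 1: entry -9/11 ≤ 0; row 2: (7/2)/(3/11) = 77/6; row 3: entry -16/11 ≤ 0; row 4: (1/2)/(7/11) = 11/14. Minimum is 11/14 at row 4 (b leaves); pivot element 7/11.
After the second pivot the Z-row RHS is 33 − (-40/11)·(11/14) = 251/7.

251/7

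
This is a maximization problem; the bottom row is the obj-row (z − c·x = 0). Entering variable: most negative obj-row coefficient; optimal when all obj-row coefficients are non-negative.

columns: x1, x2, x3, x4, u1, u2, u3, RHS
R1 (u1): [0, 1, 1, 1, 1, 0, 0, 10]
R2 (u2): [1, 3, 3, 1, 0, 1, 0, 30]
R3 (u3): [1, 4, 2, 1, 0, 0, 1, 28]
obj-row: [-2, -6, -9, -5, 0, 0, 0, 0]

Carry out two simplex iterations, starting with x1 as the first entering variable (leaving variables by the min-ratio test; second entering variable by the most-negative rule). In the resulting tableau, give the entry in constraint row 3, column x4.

Ratio test on column x1 — row 1: entry 0 ≤ 0; row 2: 30/1 = 30; row 3: 28/1 = 28. Minimum is 28 at row 3 (u3 leaves); pivot element 1.
Divide row 3 by 1; eliminate column x1 from the other rows.
Second iteration: most negative obj-row entry is -5 in column x3, so x3 enters.
Ratio test on column x3 — row 1: 10/1 = 10; row 2: 2/1 = 2; row 3: 28/2 = 14. Minimum is 2 at row 2 (u2 leaves); pivot element 1.
Divide row 2 by 1; eliminate column x3 from the other rows.
After both pivots, the entry at constraint row 3, column x4 is 1.

1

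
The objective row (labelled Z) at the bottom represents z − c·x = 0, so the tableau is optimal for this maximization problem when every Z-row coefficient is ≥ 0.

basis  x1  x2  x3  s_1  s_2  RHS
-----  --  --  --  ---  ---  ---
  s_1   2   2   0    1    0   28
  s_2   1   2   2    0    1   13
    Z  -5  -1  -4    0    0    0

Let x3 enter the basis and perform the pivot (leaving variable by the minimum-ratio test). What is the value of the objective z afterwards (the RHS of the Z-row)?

Ratio test on column x3 — row 1: entry 0 ≤ 0; row 2: 13/2 = 13/2. Minimum is 13/2 at row 2 (s_2 leaves); pivot element 2.
Pivot on row 2; the Z-row RHS becomes 0 − (-4)·(13/2) = 26.

26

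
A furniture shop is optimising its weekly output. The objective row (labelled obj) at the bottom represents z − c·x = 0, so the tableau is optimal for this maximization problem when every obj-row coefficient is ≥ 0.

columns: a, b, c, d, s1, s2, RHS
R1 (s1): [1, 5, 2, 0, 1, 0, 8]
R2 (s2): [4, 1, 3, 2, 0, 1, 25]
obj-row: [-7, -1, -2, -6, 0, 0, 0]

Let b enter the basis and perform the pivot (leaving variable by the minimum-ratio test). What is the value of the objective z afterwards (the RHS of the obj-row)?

8/5

Ratio test on column b — row 1: 8/5 = 8/5; row 2: 25/1 = 25. Minimum is 8/5 at row 1 (s1 leaves); pivot element 5.
Pivot on row 1; the obj-row RHS becomes 0 − (-1)·(8/5) = 8/5.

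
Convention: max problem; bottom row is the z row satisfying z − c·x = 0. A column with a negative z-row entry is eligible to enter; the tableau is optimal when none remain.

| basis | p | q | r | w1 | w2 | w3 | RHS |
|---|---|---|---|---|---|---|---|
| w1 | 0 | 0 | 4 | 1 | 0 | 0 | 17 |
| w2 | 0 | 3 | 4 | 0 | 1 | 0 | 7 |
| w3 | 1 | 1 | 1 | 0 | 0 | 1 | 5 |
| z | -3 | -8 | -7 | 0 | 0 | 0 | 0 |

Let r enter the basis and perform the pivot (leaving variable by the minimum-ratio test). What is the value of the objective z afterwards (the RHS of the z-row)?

Ratio test on column r — row 1: 17/4 = 17/4; row 2: 7/4 = 7/4; row 3: 5/1 = 5. Minimum is 7/4 at row 2 (w2 leaves); pivot element 4.
Pivot on row 2; the z-row RHS becomes 0 − (-7)·(7/4) = 49/4.

49/4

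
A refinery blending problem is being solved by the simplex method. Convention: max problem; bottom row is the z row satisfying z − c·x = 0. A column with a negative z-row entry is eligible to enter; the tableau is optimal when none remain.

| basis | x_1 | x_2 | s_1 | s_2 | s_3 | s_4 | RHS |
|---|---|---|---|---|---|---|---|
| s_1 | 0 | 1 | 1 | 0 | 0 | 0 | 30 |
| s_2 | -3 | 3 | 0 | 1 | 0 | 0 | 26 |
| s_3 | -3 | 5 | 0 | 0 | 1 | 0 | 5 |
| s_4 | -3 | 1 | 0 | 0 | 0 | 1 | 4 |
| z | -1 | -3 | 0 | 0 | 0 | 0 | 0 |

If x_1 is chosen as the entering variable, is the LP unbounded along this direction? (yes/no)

yes

Every constraint-row entry in column x_1 is ≤ 0, so increasing x_1 is unbounded.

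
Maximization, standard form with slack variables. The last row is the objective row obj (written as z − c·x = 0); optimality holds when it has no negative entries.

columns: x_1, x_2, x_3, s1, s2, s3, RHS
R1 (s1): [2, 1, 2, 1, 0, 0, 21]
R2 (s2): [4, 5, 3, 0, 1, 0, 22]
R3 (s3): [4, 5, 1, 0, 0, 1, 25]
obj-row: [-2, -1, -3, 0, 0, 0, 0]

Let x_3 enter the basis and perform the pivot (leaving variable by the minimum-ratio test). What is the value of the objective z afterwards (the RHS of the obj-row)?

22

Ratio test on column x_3 — row 1: 21/2 = 21/2; row 2: 22/3 = 22/3; row 3: 25/1 = 25. Minimum is 22/3 at row 2 (s2 leaves); pivot element 3.
Pivot on row 2; the obj-row RHS becomes 0 − (-3)·(22/3) = 22.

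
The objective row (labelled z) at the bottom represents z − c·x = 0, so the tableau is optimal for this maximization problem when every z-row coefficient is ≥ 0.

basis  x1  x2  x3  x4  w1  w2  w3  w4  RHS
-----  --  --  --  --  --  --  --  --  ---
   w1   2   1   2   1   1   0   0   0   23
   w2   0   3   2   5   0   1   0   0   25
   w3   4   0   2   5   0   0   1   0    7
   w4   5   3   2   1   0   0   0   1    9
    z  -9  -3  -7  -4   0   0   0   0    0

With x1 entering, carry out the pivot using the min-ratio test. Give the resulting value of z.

63/4

Ratio test on column x1 — row 1: 23/2 = 23/2; row 2: entry 0 ≤ 0; row 3: 7/4 = 7/4; row 4: 9/5 = 9/5. Minimum is 7/4 at row 3 (w3 leaves); pivot element 4.
Pivot on row 3; the z-row RHS becomes 0 − (-9)·(7/4) = 63/4.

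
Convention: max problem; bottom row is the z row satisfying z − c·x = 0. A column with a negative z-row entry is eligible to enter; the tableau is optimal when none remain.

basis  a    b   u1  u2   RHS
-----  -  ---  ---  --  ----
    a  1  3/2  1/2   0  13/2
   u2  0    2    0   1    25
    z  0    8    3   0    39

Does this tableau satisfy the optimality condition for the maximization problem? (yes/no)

Every z-row coefficient is ≥ 0, so the tableau is optimal.

yes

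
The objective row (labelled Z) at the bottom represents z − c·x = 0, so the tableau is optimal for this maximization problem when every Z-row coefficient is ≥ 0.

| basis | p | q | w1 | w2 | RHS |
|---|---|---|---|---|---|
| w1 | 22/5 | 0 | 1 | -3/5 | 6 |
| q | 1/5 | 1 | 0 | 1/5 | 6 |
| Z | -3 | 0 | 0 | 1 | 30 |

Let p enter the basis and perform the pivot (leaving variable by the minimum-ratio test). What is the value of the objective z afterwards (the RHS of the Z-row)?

Ratio test on column p — row 1: 6/(22/5) = 15/11; row 2: 6/(1/5) = 30. Minimum is 15/11 at row 1 (w1 leaves); pivot element 22/5.
Pivot on row 1; the Z-row RHS becomes 30 − (-3)·(15/11) = 375/11.

375/11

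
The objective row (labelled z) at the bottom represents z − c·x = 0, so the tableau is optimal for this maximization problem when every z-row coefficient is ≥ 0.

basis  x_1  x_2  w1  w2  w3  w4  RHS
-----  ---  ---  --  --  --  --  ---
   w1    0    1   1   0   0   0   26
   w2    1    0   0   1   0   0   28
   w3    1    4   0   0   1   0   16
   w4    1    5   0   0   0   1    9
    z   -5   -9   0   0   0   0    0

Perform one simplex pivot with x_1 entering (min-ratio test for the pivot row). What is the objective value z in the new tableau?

Ratio test on column x_1 — row 1: entry 0 ≤ 0; row 2: 28/1 = 28; row 3: 16/1 = 16; row 4: 9/1 = 9. Minimum is 9 at row 4 (w4 leaves); pivot element 1.
Pivot on row 4; the z-row RHS becomes 0 − (-5)·9 = 45.

45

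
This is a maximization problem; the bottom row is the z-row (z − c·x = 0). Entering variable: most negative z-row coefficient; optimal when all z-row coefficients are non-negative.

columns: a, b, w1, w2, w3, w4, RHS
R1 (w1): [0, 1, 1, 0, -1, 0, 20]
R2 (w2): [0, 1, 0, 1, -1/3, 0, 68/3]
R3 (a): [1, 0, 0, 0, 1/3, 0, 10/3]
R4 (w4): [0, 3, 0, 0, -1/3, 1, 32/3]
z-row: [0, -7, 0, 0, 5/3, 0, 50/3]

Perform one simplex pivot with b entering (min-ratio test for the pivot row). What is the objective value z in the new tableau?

Ratio test on column b — row 1: 20/1 = 20; row 2: (68/3)/1 = 68/3; row 3: entry 0 ≤ 0; row 4: (32/3)/3 = 32/9. Minimum is 32/9 at row 4 (w4 leaves); pivot element 3.
Pivot on row 4; the z-row RHS becomes 50/3 − (-7)·(32/9) = 374/9.

374/9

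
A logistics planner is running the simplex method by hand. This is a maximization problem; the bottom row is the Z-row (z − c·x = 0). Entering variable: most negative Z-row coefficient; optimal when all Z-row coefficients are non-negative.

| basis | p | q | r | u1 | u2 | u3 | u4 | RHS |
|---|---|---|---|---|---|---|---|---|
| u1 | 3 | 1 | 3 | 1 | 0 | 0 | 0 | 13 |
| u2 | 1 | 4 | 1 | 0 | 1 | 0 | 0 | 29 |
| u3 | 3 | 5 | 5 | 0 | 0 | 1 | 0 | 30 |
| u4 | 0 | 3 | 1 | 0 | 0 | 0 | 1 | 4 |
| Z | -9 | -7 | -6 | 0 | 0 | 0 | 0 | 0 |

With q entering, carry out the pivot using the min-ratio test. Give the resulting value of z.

28/3

Ratio test on column q — row 1: 13/1 = 13; row 2: 29/4 = 29/4; row 3: 30/5 = 6; row 4: 4/3 = 4/3. Minimum is 4/3 at row 4 (u4 leaves); pivot element 3.
Pivot on row 4; the Z-row RHS becomes 0 − (-7)·(4/3) = 28/3.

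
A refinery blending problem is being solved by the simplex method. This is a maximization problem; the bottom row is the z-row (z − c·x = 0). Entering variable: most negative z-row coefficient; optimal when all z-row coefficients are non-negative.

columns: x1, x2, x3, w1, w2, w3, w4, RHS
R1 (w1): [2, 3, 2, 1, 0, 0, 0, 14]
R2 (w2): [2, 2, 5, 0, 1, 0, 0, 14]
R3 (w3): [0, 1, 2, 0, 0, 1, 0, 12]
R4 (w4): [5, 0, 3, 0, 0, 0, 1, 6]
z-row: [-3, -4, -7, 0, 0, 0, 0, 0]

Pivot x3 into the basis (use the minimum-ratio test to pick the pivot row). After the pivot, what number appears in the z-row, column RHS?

Ratio test on column x3 — row 1: 14/2 = 7; row 2: 14/5 = 14/5; row 3: 12/2 = 6; row 4: 6/3 = 2. Minimum is 2 at row 4 (w4 leaves); pivot element 3.
Divide row 4 by 3; eliminate column x3 from the other rows.
z-row update in column RHS: 0 − (-7)·2 = 14.

14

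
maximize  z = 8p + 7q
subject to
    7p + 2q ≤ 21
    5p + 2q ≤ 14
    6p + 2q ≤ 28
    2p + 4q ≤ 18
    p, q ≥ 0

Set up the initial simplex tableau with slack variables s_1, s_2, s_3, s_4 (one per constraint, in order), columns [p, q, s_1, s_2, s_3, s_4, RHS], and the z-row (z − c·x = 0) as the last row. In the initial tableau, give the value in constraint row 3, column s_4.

Slack s_4 belongs to constraint 4; its column is the unit vector e_4, so the entry in row 3 is 0.

0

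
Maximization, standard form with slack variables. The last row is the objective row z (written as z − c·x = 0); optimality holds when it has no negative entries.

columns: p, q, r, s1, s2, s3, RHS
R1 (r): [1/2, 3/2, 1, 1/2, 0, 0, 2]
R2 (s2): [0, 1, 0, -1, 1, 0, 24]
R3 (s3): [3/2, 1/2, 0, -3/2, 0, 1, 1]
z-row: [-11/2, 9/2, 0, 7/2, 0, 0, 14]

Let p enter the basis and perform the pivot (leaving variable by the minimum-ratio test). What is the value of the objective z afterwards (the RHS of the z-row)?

Ratio test on column p — row 1: 2/(1/2) = 4; row 2: entry 0 ≤ 0; row 3: 1/(3/2) = 2/3. Minimum is 2/3 at row 3 (s3 leaves); pivot element 3/2.
Pivot on row 3; the z-row RHS becomes 14 − (-11/2)·(2/3) = 53/3.

53/3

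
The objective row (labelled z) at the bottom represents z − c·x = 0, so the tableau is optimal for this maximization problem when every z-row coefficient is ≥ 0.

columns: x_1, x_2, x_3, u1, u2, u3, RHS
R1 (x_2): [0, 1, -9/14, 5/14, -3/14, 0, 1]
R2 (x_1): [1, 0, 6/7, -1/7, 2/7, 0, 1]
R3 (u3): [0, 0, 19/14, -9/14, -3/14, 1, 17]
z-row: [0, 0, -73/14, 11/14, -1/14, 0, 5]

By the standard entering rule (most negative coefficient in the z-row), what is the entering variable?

x_3

Negative z-row entries: x_3: -73/14, u2: -1/14.
The most negative is -73/14 in column x_3, so x_3 enters.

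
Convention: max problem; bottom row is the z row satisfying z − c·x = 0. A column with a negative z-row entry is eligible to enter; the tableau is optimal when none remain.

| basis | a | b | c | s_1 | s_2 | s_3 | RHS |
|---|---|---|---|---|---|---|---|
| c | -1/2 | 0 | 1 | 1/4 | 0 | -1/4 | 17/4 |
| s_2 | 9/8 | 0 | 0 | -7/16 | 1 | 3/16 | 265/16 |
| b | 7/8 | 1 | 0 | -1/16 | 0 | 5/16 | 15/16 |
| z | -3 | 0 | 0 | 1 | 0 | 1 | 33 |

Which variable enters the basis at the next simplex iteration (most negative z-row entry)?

a

Negative z-row entries: a: -3.
The most negative is -3 in column a, so a enters.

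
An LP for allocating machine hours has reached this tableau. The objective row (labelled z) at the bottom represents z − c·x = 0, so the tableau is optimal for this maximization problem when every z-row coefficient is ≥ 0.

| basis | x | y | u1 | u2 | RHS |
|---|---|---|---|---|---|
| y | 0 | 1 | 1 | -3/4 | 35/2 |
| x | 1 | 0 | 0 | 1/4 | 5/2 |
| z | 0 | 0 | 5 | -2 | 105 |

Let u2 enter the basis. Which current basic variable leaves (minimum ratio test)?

x

Column u2 entries and ratios — y: -3/4 ≤ 0, skip; x: (5/2)/(1/4) = 10.
Smallest ratio is 10 in the row of x, so x leaves.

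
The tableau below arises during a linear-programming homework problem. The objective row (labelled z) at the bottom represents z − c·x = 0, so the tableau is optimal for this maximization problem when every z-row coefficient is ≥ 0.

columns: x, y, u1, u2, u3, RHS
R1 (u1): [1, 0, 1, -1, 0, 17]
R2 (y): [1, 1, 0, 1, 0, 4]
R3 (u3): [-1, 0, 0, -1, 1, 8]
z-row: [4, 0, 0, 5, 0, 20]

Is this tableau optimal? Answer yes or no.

yes

Every z-row coefficient is ≥ 0, so the tableau is optimal.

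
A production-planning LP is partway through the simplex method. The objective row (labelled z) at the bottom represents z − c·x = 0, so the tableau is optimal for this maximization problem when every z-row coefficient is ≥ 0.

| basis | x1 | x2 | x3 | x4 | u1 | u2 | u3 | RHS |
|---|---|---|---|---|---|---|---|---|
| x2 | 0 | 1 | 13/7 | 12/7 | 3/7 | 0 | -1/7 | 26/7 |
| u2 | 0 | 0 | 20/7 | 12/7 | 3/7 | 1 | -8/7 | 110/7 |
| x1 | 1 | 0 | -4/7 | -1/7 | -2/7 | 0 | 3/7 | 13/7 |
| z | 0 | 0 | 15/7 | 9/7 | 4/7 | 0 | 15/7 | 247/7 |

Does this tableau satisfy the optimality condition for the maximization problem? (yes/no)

Every z-row coefficient is ≥ 0, so the tableau is optimal.

yes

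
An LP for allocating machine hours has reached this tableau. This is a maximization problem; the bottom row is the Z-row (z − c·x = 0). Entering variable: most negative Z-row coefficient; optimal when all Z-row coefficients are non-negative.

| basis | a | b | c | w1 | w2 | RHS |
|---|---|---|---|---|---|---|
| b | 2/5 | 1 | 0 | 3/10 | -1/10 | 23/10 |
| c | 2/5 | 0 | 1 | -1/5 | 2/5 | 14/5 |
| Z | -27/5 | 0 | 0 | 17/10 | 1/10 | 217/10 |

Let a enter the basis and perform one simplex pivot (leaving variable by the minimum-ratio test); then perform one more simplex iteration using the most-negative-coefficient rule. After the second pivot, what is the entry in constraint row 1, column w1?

1/2

Ratio test on column a — row 1: (23/10)/(2/5) = 23/4; row 2: (14/5)/(2/5) = 7. Minimum is 23/4 at row 1 (b leaves); pivot element 2/5.
Divide row 1 by 2/5; eliminate column a from the other rows.
Second iteration: most negative Z-row entry is -5/4 in column w2, so w2 enters.
Ratio test on column w2 — row 1: entry -1/4 ≤ 0; row 2: (1/2)/(1/2) = 1. Minimum is 1 at row 2 (c leaves); pivot element 1/2.
Divide row 2 by 1/2; eliminate column w2 from the other rows.
After both pivots, the entry at constraint row 1, column w1 is 1/2.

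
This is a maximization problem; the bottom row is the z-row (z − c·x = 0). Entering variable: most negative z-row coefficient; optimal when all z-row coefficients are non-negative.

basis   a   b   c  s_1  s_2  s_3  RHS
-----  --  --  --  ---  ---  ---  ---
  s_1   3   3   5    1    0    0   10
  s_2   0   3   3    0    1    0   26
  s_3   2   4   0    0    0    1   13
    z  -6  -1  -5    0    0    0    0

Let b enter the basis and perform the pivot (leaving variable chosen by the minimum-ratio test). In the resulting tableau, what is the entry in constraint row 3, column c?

0

Ratio test on column b — row 1: 10/3 = 10/3; row 2: 26/3 = 26/3; row 3: 13/4 = 13/4. Minimum is 13/4 at row 3 (s_3 leaves); pivot element 4.
Divide row 3 by 4; eliminate column b from the other rows.
In the new row 3, the c entry is the old entry divided by the pivot: 0/4 = 0.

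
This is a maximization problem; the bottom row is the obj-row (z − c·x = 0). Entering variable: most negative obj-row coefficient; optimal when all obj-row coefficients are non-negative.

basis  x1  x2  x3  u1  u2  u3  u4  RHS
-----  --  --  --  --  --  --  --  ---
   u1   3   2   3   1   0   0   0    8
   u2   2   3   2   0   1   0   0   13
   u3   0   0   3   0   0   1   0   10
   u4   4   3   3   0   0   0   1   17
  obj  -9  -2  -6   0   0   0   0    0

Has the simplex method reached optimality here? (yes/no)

The obj-row has a negative entry -9 in column x1, so it is not optimal.

no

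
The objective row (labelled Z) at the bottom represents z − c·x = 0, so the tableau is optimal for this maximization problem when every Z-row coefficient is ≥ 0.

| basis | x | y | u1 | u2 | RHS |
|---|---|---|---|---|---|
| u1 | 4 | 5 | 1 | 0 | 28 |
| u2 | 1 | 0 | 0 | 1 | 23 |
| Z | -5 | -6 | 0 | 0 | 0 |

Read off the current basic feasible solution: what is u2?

u2 is basic (row 2); its value is the RHS of that row, 23.

23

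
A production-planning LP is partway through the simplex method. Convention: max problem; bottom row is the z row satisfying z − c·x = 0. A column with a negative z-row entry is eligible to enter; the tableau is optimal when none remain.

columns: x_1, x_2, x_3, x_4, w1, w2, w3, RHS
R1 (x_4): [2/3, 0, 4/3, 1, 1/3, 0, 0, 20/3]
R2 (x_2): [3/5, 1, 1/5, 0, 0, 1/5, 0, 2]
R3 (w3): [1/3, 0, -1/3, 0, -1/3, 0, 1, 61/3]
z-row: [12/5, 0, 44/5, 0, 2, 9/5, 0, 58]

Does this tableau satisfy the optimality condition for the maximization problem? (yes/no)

yes

Every z-row coefficient is ≥ 0, so the tableau is optimal.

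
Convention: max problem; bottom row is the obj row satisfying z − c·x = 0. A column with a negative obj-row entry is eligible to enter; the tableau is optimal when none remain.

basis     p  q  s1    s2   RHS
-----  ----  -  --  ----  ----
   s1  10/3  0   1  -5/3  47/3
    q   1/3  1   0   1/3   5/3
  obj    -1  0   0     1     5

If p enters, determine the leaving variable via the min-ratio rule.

Column p entries and ratios — s1: (47/3)/(10/3) = 47/10; q: (5/3)/(1/3) = 5.
Smallest ratio is 47/10 in the row of s1, so s1 leaves.

s1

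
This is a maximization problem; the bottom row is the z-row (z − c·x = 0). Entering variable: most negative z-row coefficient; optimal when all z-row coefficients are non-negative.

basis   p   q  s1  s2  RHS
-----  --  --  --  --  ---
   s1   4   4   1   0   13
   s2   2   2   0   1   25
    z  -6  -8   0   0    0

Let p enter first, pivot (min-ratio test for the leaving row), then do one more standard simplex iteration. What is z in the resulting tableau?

26

Ratio test on column p — row 1: 13/4 = 13/4; row 2: 25/2 = 25/2. Minimum is 13/4 at row 1 (s1 leaves); pivot element 4.
Pivot on row 1; the z-row RHS becomes 0 − (-6)·(13/4) = 39/2.
Next entering variable (most negative z-row entry -2): q.
Ratio test on column q — row 1: (13/4)/1 = 13/4; row 2: entry 0 ≤ 0. Minimum is 13/4 at row 1 (p leaves); pivot element 1.
After the second pivot the z-row RHS is 39/2 − (-2)·(13/4) = 26.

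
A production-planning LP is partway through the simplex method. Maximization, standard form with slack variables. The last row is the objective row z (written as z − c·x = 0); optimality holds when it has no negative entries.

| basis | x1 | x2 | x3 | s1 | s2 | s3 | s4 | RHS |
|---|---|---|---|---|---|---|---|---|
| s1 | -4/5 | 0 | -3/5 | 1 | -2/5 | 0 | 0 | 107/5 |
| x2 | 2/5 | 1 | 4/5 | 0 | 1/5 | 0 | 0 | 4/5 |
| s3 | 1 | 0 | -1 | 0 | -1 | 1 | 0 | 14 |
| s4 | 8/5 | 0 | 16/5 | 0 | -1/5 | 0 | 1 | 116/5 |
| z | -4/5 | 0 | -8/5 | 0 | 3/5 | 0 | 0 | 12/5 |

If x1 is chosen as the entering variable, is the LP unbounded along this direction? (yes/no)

no

Column x1 has positive entries in row(s) 2, 3, 4, so the ratio test bounds it — not unbounded.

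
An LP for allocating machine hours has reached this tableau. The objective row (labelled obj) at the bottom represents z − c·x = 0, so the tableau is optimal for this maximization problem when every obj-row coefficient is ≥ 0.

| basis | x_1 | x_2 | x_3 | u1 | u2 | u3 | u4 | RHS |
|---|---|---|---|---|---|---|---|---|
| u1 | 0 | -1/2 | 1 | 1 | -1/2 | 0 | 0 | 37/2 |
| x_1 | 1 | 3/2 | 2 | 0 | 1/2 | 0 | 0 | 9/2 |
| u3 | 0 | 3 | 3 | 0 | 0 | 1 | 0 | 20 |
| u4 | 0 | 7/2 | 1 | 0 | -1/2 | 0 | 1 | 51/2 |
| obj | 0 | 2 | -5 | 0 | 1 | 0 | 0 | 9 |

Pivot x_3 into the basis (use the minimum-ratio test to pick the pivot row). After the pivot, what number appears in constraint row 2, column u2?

Ratio test on column x_3 — row 1: (37/2)/1 = 37/2; row 2: (9/2)/2 = 9/4; row 3: 20/3 = 20/3; row 4: (51/2)/1 = 51/2. Minimum is 9/4 at row 2 (x_1 leaves); pivot element 2.
Divide row 2 by 2; eliminate column x_3 from the other rows.
In the new row 2, the u2 entry is the old entry divided by the pivot: (1/2)/2 = 1/4.

1/4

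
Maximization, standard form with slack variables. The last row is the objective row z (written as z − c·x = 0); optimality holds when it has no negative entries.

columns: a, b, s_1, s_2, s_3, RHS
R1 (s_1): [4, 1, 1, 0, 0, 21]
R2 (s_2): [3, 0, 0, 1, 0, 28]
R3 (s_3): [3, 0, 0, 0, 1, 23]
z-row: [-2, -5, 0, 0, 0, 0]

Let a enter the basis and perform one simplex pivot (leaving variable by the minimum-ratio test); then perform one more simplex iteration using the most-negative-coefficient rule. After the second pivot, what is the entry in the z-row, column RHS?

105

Ratio test on column a — row 1: 21/4 = 21/4; row 2: 28/3 = 28/3; row 3: 23/3 = 23/3. Minimum is 21/4 at row 1 (s_1 leaves); pivot element 4.
Divide row 1 by 4; eliminate column a from the other rows.
Second iteration: most negative z-row entry is -9/2 in column b, so b enters.
Ratio test on column b — row 1: (21/4)/(1/4) = 21; row 2: entry -3/4 ≤ 0; row 3: entry -3/4 ≤ 0. Minimum is 21 at row 1 (a leaves); pivot element 1/4.
Divide row 1 by 1/4; eliminate column b from the other rows.
After both pivots, the entry at the z-row, column RHS is 105.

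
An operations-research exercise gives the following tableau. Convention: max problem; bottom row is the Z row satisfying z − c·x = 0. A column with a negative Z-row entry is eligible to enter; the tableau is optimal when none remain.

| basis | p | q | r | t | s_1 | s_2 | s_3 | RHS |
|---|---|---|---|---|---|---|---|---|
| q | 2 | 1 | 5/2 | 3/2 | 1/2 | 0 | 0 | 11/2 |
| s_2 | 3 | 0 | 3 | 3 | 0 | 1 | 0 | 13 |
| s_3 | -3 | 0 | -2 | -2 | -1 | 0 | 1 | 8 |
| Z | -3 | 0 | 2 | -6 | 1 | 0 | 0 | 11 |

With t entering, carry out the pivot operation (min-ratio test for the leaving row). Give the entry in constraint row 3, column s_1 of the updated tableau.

Ratio test on column t — row 1: (11/2)/(3/2) = 11/3; row 2: 13/3 = 13/3; row 3: entry -2 ≤ 0. Minimum is 11/3 at row 1 (q leaves); pivot element 3/2.
Divide row 1 by 3/2; eliminate column t from the other rows.
Row 3 update in column s_1: -1 − (-2)·(1/3) = -1/3.

-1/3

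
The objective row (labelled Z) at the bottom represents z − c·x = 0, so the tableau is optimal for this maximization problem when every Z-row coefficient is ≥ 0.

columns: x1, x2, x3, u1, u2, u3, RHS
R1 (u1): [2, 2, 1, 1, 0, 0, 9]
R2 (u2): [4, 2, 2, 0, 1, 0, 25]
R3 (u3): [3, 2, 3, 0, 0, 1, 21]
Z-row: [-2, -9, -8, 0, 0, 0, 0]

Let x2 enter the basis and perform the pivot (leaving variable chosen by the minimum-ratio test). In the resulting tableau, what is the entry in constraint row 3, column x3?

2

Ratio test on column x2 — row 1: 9/2 = 9/2; row 2: 25/2 = 25/2; row 3: 21/2 = 21/2. Minimum is 9/2 at row 1 (u1 leaves); pivot element 2.
Divide row 1 by 2; eliminate column x2 from the other rows.
Row 3 update in column x3: 3 − 2·(1/2) = 2.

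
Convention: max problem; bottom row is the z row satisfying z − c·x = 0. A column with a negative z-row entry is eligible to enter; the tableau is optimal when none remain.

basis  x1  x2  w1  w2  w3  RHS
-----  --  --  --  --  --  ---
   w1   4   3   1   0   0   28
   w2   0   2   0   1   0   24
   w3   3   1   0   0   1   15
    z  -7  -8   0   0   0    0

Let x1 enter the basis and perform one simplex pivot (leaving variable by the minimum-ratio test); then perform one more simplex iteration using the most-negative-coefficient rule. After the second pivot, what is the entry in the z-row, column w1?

17/5

Ratio test on column x1 — row 1: 28/4 = 7; row 2: entry 0 ≤ 0; row 3: 15/3 = 5. Minimum is 5 at row 3 (w3 leaves); pivot element 3.
Divide row 3 by 3; eliminate column x1 from the other rows.
Second iteration: most negative z-row entry is -17/3 in column x2, so x2 enters.
Ratio test on column x2 — row 1: 8/(5/3) = 24/5; row 2: 24/2 = 12; row 3: 5/(1/3) = 15. Minimum is 24/5 at row 1 (w1 leaves); pivot element 5/3.
Divide row 1 by 5/3; eliminate column x2 from the other rows.
After both pivots, the entry at the z-row, column w1 is 17/5.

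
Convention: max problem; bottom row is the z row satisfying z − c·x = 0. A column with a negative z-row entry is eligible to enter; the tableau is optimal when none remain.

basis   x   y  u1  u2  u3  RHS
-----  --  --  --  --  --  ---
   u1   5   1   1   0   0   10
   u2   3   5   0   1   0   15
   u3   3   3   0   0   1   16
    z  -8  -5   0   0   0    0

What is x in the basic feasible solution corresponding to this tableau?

x is not in the basis, so in the current basic feasible solution x = 0.

0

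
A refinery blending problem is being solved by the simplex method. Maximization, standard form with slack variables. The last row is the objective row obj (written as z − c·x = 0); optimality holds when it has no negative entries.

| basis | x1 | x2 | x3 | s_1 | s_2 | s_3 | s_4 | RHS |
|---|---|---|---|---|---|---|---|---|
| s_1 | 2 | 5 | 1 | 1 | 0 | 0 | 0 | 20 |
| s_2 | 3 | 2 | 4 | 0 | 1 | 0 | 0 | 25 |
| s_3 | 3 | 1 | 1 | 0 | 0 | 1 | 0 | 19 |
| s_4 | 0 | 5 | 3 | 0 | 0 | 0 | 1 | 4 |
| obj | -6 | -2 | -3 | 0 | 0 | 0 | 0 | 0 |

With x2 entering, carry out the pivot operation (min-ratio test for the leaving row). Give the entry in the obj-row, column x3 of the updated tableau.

Ratio test on column x2 — row 1: 20/5 = 4; row 2: 25/2 = 25/2; row 3: 19/1 = 19; row 4: 4/5 = 4/5. Minimum is 4/5 at row 4 (s_4 leaves); pivot element 5.
Divide row 4 by 5; eliminate column x2 from the other rows.
obj-row update in column x3: -3 − (-2)·(3/5) = -9/5.

-9/5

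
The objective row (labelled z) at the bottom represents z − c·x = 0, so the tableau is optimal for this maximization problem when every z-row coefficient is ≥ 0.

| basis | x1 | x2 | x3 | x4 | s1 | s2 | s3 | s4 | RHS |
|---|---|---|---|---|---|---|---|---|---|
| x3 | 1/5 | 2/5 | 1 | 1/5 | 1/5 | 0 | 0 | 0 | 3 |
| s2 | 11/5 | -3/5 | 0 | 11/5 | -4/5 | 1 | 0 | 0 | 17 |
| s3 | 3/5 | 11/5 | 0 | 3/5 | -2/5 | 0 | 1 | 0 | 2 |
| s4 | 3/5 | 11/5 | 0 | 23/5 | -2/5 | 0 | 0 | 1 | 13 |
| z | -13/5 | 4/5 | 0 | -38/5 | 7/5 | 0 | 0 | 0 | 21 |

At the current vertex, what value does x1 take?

0

x1 is not in the basis, so in the current basic feasible solution x1 = 0.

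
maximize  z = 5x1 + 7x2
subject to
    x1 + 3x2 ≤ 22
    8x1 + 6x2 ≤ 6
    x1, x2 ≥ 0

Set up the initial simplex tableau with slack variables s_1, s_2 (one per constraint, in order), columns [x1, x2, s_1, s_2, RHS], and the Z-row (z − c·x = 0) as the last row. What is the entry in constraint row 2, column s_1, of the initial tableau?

0

Slack s_1 belongs to constraint 1; its column is the unit vector e_1, so the entry in row 2 is 0.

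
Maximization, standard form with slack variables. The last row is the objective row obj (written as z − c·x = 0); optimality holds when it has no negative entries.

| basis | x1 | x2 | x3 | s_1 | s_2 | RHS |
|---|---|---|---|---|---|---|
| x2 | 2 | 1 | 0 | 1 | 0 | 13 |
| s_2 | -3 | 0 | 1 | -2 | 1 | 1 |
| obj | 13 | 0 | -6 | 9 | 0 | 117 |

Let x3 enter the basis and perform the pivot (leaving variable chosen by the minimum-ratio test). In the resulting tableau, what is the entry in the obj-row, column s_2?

Ratio test on column x3 — row 1: entry 0 ≤ 0; row 2: 1/1 = 1. Minimum is 1 at row 2 (s_2 leaves); pivot element 1.
Divide row 2 by 1; eliminate column x3 from the other rows.
obj-row update in column s_2: 0 − (-6)·1 = 6.

6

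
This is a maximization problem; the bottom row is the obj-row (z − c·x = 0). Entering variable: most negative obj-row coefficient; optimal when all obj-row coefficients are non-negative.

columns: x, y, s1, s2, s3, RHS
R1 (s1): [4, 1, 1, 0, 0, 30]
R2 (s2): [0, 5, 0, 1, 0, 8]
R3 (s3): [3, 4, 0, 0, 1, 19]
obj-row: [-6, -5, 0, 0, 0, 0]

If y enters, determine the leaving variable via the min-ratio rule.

Column y entries and ratios — s1: 30/1 = 30; s2: 8/5 = 8/5; s3: 19/4 = 19/4.
Smallest ratio is 8/5 in the row of s2, so s2 leaves.

s2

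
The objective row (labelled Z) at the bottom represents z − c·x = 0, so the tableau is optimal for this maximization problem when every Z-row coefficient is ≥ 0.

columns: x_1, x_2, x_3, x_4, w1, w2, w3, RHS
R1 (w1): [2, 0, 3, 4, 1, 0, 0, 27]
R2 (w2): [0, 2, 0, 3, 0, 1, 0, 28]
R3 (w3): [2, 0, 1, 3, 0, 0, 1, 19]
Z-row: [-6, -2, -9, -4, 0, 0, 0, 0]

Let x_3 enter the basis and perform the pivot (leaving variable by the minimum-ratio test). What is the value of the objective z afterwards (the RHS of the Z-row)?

Ratio test on column x_3 — row 1: 27/3 = 9; row 2: entry 0 ≤ 0; row 3: 19/1 = 19. Minimum is 9 at row 1 (w1 leaves); pivot element 3.
Pivot on row 1; the Z-row RHS becomes 0 − (-9)·9 = 81.

81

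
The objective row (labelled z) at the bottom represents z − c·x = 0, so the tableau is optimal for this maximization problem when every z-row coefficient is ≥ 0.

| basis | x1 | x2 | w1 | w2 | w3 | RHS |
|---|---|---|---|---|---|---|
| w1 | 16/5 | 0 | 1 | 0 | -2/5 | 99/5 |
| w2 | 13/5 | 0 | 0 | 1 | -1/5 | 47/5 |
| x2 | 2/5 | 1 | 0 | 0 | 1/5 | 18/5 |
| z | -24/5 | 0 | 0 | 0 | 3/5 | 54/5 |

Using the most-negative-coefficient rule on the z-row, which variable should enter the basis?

x1

Negative z-row entries: x1: -24/5.
The most negative is -24/5 in column x1, so x1 enters.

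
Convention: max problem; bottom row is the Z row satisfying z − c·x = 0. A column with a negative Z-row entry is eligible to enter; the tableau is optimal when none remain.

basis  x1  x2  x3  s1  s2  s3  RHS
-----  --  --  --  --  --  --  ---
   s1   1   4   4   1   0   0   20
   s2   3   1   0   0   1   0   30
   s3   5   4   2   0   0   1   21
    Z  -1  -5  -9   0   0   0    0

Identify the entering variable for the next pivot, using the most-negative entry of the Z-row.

x3

Negative Z-row entries: x1: -1, x2: -5, x3: -9.
The most negative is -9 in column x3, so x3 enters.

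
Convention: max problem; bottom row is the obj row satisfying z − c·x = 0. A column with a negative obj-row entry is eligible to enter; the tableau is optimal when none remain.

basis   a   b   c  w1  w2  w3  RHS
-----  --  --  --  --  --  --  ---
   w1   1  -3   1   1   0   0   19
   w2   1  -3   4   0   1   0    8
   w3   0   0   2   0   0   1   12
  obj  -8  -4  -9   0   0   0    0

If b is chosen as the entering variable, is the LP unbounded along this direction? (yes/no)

yes

Every constraint-row entry in column b is ≤ 0, so increasing b is unbounded.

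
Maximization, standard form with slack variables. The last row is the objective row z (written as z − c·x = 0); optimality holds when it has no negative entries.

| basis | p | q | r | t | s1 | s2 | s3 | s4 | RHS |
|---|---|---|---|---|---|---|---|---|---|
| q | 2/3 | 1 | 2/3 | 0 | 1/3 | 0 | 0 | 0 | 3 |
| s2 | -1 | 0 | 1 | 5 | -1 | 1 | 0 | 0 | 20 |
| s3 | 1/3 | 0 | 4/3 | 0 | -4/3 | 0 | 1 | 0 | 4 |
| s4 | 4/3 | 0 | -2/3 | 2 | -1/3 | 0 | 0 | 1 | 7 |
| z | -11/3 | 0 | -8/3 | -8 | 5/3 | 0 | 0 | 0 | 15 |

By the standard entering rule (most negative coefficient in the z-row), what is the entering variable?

t

Negative z-row entries: p: -11/3, r: -8/3, t: -8.
The most negative is -8 in column t, so t enters.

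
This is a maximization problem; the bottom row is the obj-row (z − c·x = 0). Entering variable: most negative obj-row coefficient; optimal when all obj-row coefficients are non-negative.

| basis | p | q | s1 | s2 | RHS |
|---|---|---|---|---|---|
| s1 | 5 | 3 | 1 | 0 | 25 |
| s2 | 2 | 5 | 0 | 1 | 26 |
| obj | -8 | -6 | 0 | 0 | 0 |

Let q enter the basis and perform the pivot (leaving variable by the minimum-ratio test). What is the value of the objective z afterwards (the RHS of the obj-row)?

156/5

Ratio test on column q — row 1: 25/3 = 25/3; row 2: 26/5 = 26/5. Minimum is 26/5 at row 2 (s2 leaves); pivot element 5.
Pivot on row 2; the obj-row RHS becomes 0 − (-6)·(26/5) = 156/5.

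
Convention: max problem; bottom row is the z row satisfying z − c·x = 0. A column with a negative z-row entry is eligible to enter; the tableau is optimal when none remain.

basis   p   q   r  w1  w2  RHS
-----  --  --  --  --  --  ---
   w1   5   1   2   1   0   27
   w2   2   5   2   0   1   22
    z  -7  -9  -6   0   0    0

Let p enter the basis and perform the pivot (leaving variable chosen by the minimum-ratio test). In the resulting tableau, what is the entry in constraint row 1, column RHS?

27/5

Ratio test on column p — row 1: 27/5 = 27/5; row 2: 22/2 = 11. Minimum is 27/5 at row 1 (w1 leaves); pivot element 5.
Divide row 1 by 5; eliminate column p from the other rows.
In the new row 1, the RHS entry is the old entry divided by the pivot: 27/5 = 27/5.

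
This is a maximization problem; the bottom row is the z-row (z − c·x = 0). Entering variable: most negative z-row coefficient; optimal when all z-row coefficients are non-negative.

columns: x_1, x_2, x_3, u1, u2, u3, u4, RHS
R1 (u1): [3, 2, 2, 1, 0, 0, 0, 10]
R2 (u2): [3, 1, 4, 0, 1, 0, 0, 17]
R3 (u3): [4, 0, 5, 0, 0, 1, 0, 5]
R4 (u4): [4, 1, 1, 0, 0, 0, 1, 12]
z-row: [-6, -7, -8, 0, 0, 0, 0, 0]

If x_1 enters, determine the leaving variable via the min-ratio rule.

Column x_1 entries and ratios — u1: 10/3 = 10/3; u2: 17/3 = 17/3; u3: 5/4 = 5/4; u4: 12/4 = 3.
Smallest ratio is 5/4 in the row of u3, so u3 leaves.

u3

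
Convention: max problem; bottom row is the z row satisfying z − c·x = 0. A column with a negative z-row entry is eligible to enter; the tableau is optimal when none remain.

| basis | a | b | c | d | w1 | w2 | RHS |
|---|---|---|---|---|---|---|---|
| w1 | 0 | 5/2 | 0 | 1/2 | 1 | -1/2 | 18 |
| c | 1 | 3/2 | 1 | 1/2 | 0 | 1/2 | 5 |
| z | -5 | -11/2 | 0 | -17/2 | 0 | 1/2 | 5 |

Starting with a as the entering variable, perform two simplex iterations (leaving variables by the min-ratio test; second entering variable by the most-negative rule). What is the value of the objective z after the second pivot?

90

Ratio test on column a — row 1: entry 0 ≤ 0; row 2: 5/1 = 5. Minimum is 5 at row 2 (c leaves); pivot element 1.
Pivot on row 2; the z-row RHS becomes 5 − (-5)·5 = 30.
Next entering variable (most negative z-row entry -6): d.
Ratio test on column d — row 1: 18/(1/2) = 36; row 2: 5/(1/2) = 10. Minimum is 10 at row 2 (a leaves); pivot element 1/2.
After the second pivot the z-row RHS is 30 − (-6)·10 = 90.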